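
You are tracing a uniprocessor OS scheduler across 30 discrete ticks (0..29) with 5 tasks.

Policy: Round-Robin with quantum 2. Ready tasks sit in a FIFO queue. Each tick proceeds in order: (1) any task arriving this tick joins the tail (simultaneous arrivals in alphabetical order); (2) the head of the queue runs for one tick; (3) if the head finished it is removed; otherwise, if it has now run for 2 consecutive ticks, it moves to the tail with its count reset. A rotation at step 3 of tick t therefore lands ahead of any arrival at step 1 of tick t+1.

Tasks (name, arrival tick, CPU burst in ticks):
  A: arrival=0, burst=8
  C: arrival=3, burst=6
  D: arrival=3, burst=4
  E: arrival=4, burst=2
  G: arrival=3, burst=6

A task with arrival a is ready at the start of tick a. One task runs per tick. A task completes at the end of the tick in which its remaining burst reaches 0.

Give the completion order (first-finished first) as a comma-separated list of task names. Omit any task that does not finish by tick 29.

t=0: queue=[A] q_used=0 → run A
t=1: queue=[A] q_used=1 → run A
t=2: queue=[A] q_used=0 → run A
t=3: queue=[A,C,D,G] q_used=1 → run A
t=4: queue=[C,D,G,A,E] q_used=0 → run C
t=5: queue=[C,D,G,A,E] q_used=1 → run C
t=6: queue=[D,G,A,E,C] q_used=0 → run D
t=7: queue=[D,G,A,E,C] q_used=1 → run D
t=8: queue=[G,A,E,C,D] q_used=0 → run G
t=9: queue=[G,A,E,C,D] q_used=1 → run G
t=10: queue=[A,E,C,D,G] q_used=0 → run A
t=11: queue=[A,E,C,D,G] q_used=1 → run A
t=12: queue=[E,C,D,G,A] q_used=0 → run E
t=13: queue=[E,C,D,G,A] q_used=1 → run E
t=14: queue=[C,D,G,A] q_used=0 → run C
t=15: queue=[C,D,G,A] q_used=1 → run C
t=16: queue=[D,G,A,C] q_used=0 → run D
t=17: queue=[D,G,A,C] q_used=1 → run D
t=18: queue=[G,A,C] q_used=0 → run G
t=19: queue=[G,A,C] q_used=1 → run G
t=20: queue=[A,C,G] q_used=0 → run A
t=21: queue=[A,C,G] q_used=1 → run A
t=22: queue=[C,G] q_used=0 → run C
t=23: queue=[C,G] q_used=1 → run C
t=24: queue=[G] q_used=0 → run G
t=25: queue=[G] q_used=1 → run G
t=26: (idle)
t=27: (idle)
t=28: (idle)
t=29: (idle)

completion order = E, D, A, C, G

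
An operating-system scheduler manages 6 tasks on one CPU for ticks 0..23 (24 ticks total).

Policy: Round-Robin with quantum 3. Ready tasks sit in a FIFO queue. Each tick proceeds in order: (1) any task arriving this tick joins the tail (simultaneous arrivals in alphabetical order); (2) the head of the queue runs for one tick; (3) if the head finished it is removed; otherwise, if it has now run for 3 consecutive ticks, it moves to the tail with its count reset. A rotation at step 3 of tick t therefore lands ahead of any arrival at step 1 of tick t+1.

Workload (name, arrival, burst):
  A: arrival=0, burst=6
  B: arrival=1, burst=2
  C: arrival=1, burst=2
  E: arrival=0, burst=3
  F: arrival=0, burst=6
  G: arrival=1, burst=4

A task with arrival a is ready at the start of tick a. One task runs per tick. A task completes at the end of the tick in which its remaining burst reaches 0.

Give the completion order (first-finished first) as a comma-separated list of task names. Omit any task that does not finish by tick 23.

completion order = E, B, C, A, F, G

t=0: queue=[A,E,F] q_used=0 → run A
t=1: queue=[A,E,F,B,C,G] q_used=1 → run A
t=2: queue=[A,E,F,B,C,G] q_used=2 → run A
t=3: queue=[E,F,B,C,G,A] q_used=0 → run E
t=4: queue=[E,F,B,C,G,A] q_used=1 → run E
t=5: queue=[E,F,B,C,G,A] q_used=2 → run E
t=6: queue=[F,B,C,G,A] q_used=0 → run F
t=7: queue=[F,B,C,G,A] q_used=1 → run F
t=8: queue=[F,B,C,G,A] q_used=2 → run F
t=9: queue=[B,C,G,A,F] q_used=0 → run B
t=10: queue=[B,C,G,A,F] q_used=1 → run B
t=11: queue=[C,G,A,F] q_used=0 → run C
t=12: queue=[C,G,A,F] q_used=1 → run C
t=13: queue=[G,A,F] q_used=0 → run G
t=14: queue=[G,A,F] q_used=1 → run G
t=15: queue=[G,A,F] q_used=2 → run G
t=16: queue=[A,F,G] q_used=0 → run A
t=17: queue=[A,F,G] q_used=1 → run A
t=18: queue=[A,F,G] q_used=2 → run A
t=19: queue=[F,G] q_used=0 → run F
t=20: queue=[F,G] q_used=1 → run F
t=21: queue=[F,G] q_used=2 → run F
t=22: queue=[G] q_used=0 → run G
t=23: (idle)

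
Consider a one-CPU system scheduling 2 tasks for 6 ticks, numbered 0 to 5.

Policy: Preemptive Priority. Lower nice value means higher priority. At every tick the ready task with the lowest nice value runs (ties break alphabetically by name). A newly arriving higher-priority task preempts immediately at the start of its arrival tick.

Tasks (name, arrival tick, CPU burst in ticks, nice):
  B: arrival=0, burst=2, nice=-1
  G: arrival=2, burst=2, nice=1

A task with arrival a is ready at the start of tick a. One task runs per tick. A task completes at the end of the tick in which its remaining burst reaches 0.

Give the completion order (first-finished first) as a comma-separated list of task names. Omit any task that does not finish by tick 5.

t=0: ready={B} → run B
t=1: ready={B} → run B
t=2: ready={G} → run G
t=3: ready={G} → run G
t=4: (idle)
t=5: (idle)

completion order = B, G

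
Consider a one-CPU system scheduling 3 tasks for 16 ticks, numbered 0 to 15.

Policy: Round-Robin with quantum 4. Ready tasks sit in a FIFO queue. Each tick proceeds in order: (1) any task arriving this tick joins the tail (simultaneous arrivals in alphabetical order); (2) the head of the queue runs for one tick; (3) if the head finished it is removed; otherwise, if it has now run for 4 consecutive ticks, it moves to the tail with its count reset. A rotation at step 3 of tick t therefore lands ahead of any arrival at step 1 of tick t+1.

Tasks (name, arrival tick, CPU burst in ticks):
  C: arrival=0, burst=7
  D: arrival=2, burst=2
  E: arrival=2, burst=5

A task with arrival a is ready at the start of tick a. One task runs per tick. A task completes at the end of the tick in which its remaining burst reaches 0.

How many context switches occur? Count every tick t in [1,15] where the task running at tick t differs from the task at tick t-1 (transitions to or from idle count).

context switches = 5

t=0: queue=[C] q_used=0 → run C
t=1: queue=[C] q_used=1 → run C
t=2: queue=[C,D,E] q_used=2 → run C
t=3: queue=[C,D,E] q_used=3 → run C
t=4: queue=[D,E,C] q_used=0 → run D
t=5: queue=[D,E,C] q_used=1 → run D
t=6: queue=[E,C] q_used=0 → run E
t=7: queue=[E,C] q_used=1 → run E
t=8: queue=[E,C] q_used=2 → run E
t=9: queue=[E,C] q_used=3 → run E
t=10: queue=[C,E] q_used=0 → run C
t=11: queue=[C,E] q_used=1 → run C
t=12: queue=[C,E] q_used=2 → run C
t=13: queue=[E] q_used=0 → run E
t=14: (idle)
t=15: (idle)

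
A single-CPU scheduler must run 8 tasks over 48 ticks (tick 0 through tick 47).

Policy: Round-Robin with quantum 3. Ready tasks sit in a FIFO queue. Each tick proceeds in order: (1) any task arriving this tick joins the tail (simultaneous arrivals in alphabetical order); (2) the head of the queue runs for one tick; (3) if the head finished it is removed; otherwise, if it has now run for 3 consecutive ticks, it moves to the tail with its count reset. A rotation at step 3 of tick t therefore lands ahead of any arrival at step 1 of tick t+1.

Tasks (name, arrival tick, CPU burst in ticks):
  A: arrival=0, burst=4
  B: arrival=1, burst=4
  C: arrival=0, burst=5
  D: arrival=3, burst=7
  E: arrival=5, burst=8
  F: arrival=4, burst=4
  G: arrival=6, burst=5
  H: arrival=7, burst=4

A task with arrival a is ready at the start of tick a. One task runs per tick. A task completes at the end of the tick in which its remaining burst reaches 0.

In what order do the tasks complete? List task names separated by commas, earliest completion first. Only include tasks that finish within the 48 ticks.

t=0: queue=[A,C] q_used=0 → run A
t=1: queue=[A,C,B] q_used=1 → run A
t=2: queue=[A,C,B] q_used=2 → run A
t=3: queue=[C,B,A,D] q_used=0 → run C
t=4: queue=[C,B,A,D,F] q_used=1 → run C
t=5: queue=[C,B,A,D,F,E] q_used=2 → run C
t=6: queue=[B,A,D,F,E,C,G] q_used=0 → run B
t=7: queue=[B,A,D,F,E,C,G,H] q_used=1 → run B
t=8: queue=[B,A,D,F,E,C,G,H] q_used=2 → run B
t=9: queue=[A,D,F,E,C,G,H,B] q_used=0 → run A
t=10: queue=[D,F,E,C,G,H,B] q_used=0 → run D
t=11: queue=[D,F,E,C,G,H,B] q_used=1 → run D
t=12: queue=[D,F,E,C,G,H,B] q_used=2 → run D
t=13: queue=[F,E,C,G,H,B,D] q_used=0 → run F
t=14: queue=[F,E,C,G,H,B,D] q_used=1 → run F
t=15: queue=[F,E,C,G,H,B,D] q_used=2 → run F
t=16: queue=[E,C,G,H,B,D,F] q_used=0 → run E
t=17: queue=[E,C,G,H,B,D,F] q_used=1 → run E
t=18: queue=[E,C,G,H,B,D,F] q_used=2 → run E
t=19: queue=[C,G,H,B,D,F,E] q_used=0 → run C
t=20: queue=[C,G,H,B,D,F,E] q_used=1 → run C
t=21: queue=[G,H,B,D,F,E] q_used=0 → run G
t=22: queue=[G,H,B,D,F,E] q_used=1 → run G
t=23: queue=[G,H,B,D,F,E] q_used=2 → run G
t=24: queue=[H,B,D,F,E,G] q_used=0 → run H
t=25: queue=[H,B,D,F,E,G] q_used=1 → run H
t=26: queue=[H,B,D,F,E,G] q_used=2 → run H
t=27: queue=[B,D,F,E,G,H] q_used=0 → run B
t=28: queue=[D,F,E,G,H] q_used=0 → run D
t=29: queue=[D,F,E,G,H] q_used=1 → run D
t=30: queue=[D,F,E,G,H] q_used=2 → run D
t=31: queue=[F,E,G,H,D] q_used=0 → run F
t=32: queue=[E,G,H,D] q_used=0 → run E
t=33: queue=[E,G,H,D] q_used=1 → run E
t=34: queue=[E,G,H,D] q_used=2 → run E
t=35: queue=[G,H,D,E] q_used=0 → run G
t=36: queue=[G,H,D,E] q_used=1 → run G
t=37: queue=[H,D,E] q_used=0 → run H
t=38: queue=[D,E] q_used=0 → run D
t=39: queue=[E] q_used=0 → run E
t=40: queue=[E] q_used=1 → run E
t=41: (idle)
t=42: (idle)
t=43: (idle)
t=44: (idle)
t=45: (idle)
t=46: (idle)
t=47: (idle)

completion order = A, C, B, F, G, H, D, E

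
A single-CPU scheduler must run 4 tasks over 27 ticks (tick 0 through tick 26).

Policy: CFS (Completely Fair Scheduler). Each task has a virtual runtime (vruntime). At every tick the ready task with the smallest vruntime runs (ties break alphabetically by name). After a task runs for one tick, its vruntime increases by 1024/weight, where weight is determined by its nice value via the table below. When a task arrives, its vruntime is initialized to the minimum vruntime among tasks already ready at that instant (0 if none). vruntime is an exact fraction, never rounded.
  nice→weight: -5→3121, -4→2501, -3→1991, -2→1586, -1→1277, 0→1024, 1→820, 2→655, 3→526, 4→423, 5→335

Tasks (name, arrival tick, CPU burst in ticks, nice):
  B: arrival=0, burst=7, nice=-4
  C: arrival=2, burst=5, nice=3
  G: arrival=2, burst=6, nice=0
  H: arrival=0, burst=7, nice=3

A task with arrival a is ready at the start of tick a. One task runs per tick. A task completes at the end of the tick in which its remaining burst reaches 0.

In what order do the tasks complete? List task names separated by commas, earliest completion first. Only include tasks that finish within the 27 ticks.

completion order = B, G, C, H

t=0: vr[B=0 H=0] → run B
t=1: vr[B=1024/2501 H=0] → run H
t=2: vr[B=1024/2501 C=1024/2501 G=1024/2501 H=512/263] → run B
t=3: vr[B=2048/2501 C=1024/2501 G=1024/2501 H=512/263] → run C
t=4: vr[B=2048/2501 C=1549824/657763 G=1024/2501 H=512/263] → run G
t=5: vr[B=2048/2501 C=1549824/657763 G=3525/2501 H=512/263] → run B
t=6: vr[B=3072/2501 C=1549824/657763 G=3525/2501 H=512/263] → run B
t=7: vr[B=4096/2501 C=1549824/657763 G=3525/2501 H=512/263] → run G
t=8: vr[B=4096/2501 C=1549824/657763 G=6026/2501 H=512/263] → run B
t=9: vr[B=5120/2501 C=1549824/657763 G=6026/2501 H=512/263] → run H
t=10: vr[B=5120/2501 C=1549824/657763 G=6026/2501 H=1024/263] → run B
t=11: vr[B=6144/2501 C=1549824/657763 G=6026/2501 H=1024/263] → run C
t=12: vr[B=6144/2501 C=2830336/657763 G=6026/2501 H=1024/263] → run G
t=13: vr[B=6144/2501 C=2830336/657763 G=8527/2501 H=1024/263] → run B
t=14: vr[C=2830336/657763 G=8527/2501 H=1024/263] → run G
t=15: vr[C=2830336/657763 G=11028/2501 H=1024/263] → run H
t=16: vr[C=2830336/657763 G=11028/2501 H=1536/263] → run C
t=17: vr[C=4110848/657763 G=11028/2501 H=1536/263] → run G
t=18: vr[C=4110848/657763 G=13529/2501 H=1536/263] → run G
t=19: vr[C=4110848/657763 H=1536/263] → run H
t=20: vr[C=4110848/657763 H=2048/263] → run C
t=21: vr[C=5391360/657763 H=2048/263] → run H
t=22: vr[C=5391360/657763 H=2560/263] → run C
t=23: vr[H=2560/263] → run H
t=24: vr[H=3072/263] → run H
t=25: (idle)
t=26: (idle)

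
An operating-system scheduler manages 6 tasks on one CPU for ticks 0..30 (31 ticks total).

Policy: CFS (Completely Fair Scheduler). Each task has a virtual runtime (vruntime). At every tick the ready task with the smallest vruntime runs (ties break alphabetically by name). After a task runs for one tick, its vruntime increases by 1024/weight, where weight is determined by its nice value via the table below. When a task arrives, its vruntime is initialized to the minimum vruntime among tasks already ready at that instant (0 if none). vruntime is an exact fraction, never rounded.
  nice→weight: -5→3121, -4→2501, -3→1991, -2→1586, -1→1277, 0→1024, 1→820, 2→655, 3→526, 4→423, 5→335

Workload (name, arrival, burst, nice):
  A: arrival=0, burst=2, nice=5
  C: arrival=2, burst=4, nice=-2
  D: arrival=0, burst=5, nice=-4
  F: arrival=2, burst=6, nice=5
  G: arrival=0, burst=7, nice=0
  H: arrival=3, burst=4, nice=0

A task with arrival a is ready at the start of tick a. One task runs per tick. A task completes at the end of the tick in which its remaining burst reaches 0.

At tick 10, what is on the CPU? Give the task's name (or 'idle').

running at tick 10 = H

t=0: vr[A=0 D=0 G=0] → run A
t=1: vr[A=1024/335 D=0 G=0] → run D
t=2: vr[A=1024/335 C=0 D=1024/2501 F=0 G=0] → run C
t=3: vr[A=1024/335 C=512/793 D=1024/2501 F=0 G=0 H=0] → run F
t=4: vr[A=1024/335 C=512/793 D=1024/2501 F=1024/335 G=0 H=0] → run G
t=5: vr[A=1024/335 C=512/793 D=1024/2501 F=1024/335 G=1 H=0] → run H
t=6: vr[A=1024/335 C=512/793 D=1024/2501 F=1024/335 G=1 H=1] → run D
t=7: vr[A=1024/335 C=512/793 D=2048/2501 F=1024/335 G=1 H=1] → run C
t=8: vr[A=1024/335 C=1024/793 D=2048/2501 F=1024/335 G=1 H=1] → run D
t=9: vr[A=1024/335 C=1024/793 D=3072/2501 F=1024/335 G=1 H=1] → run G
t=10: vr[A=1024/335 C=1024/793 D=3072/2501 F=1024/335 G=2 H=1] → run H
t=11: vr[A=1024/335 C=1024/793 D=3072/2501 F=1024/335 G=2 H=2] → run D
t=12: vr[A=1024/335 C=1024/793 D=4096/2501 F=1024/335 G=2 H=2] → run C
t=13: vr[A=1024/335 C=1536/793 D=4096/2501 F=1024/335 G=2 H=2] → run D
t=14: vr[A=1024/335 C=1536/793 F=1024/335 G=2 H=2] → run C
t=15: vr[A=1024/335 F=1024/335 G=2 H=2] → run G
t=16: vr[A=1024/335 F=1024/335 G=3 H=2] → run H
t=17: vr[A=1024/335 F=1024/335 G=3 H=3] → run G
t=18: vr[A=1024/335 F=1024/335 G=4 H=3] → run H
t=19: vr[A=1024/335 F=1024/335 G=4] → run A
t=20: vr[F=1024/335 G=4] → run F
t=21: vr[F=2048/335 G=4] → run G
t=22: vr[F=2048/335 G=5] → run G
t=23: vr[F=2048/335 G=6] → run G
t=24: vr[F=2048/335] → run F
t=25: vr[F=3072/335] → run F
t=26: vr[F=4096/335] → run F
t=27: vr[F=1024/67] → run F
t=28: (idle)
t=29: (idle)
t=30: (idle)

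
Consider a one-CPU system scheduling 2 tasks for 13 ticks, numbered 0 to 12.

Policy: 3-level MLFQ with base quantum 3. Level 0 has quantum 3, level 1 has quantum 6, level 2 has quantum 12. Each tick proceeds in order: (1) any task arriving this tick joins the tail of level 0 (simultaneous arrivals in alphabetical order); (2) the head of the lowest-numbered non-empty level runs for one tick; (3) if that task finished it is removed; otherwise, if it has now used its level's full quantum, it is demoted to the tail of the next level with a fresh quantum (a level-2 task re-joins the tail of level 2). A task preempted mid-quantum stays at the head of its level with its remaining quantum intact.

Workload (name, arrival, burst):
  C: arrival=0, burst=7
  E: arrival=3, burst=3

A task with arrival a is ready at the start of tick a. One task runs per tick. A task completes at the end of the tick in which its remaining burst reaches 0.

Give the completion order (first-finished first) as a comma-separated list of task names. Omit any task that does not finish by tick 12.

completion order = E, C

t=0: L0/L1/L2 = C/-/- → run C
t=1: L0/L1/L2 = C/-/- → run C
t=2: L0/L1/L2 = C/-/- → run C
t=3: L0/L1/L2 = E/C/- → run E
t=4: L0/L1/L2 = E/C/- → run E
t=5: L0/L1/L2 = E/C/- → run E
t=6: L0/L1/L2 = -/C/- → run C
t=7: L0/L1/L2 = -/C/- → run C
t=8: L0/L1/L2 = -/C/- → run C
t=9: L0/L1/L2 = -/C/- → run C
t=10: (idle)
t=11: (idle)
t=12: (idle)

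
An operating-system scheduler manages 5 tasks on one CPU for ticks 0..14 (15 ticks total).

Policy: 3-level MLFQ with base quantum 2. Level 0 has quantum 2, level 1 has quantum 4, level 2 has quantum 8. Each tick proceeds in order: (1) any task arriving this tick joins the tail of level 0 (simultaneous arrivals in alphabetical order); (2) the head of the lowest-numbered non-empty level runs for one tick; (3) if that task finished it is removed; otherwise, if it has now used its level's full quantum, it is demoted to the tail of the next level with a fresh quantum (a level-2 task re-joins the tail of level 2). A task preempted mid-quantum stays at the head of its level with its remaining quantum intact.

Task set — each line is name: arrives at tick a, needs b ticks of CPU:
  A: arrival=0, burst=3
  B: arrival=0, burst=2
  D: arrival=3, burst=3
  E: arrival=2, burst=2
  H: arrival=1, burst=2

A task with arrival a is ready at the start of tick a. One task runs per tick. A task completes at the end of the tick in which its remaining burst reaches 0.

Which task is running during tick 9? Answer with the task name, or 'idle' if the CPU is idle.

running at tick 9 = D

t=0: L0/L1/L2 = AB/-/- → run A
t=1: L0/L1/L2 = ABH/-/- → run A
t=2: L0/L1/L2 = BHE/A/- → run B
t=3: L0/L1/L2 = BHED/A/- → run B
t=4: L0/L1/L2 = HED/A/- → run H
t=5: L0/L1/L2 = HED/A/- → run H
t=6: L0/L1/L2 = ED/A/- → run E
t=7: L0/L1/L2 = ED/A/- → run E
t=8: L0/L1/L2 = D/A/- → run D
t=9: L0/L1/L2 = D/A/- → run D
t=10: L0/L1/L2 = -/AD/- → run A
t=11: L0/L1/L2 = -/D/- → run D
t=12: (idle)
t=13: (idle)
t=14: (idle)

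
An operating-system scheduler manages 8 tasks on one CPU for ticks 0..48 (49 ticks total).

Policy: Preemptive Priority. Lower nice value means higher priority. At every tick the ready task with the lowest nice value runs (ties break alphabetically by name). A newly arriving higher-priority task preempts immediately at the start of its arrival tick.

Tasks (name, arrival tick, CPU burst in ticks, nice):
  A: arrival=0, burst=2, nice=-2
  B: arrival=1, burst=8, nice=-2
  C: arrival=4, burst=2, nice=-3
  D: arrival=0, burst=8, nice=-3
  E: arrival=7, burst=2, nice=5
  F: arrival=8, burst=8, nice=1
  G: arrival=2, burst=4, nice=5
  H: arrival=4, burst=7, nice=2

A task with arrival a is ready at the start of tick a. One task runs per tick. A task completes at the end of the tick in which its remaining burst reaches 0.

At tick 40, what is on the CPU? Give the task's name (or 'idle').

t=0: ready={A,D} → run D
t=1: ready={A,B,D} → run D
t=2: ready={A,B,D,G} → run D
t=3: ready={A,B,D,G} → run D
t=4: ready={A,B,C,D,G,H} → run C
t=5: ready={A,B,C,D,G,H} → run C
t=6: ready={A,B,D,G,H} → run D
t=7: ready={A,B,D,E,G,H} → run D
t=8: ready={A,B,D,E,F,G,H} → run D
t=9: ready={A,B,D,E,F,G,H} → run D
t=10: ready={A,B,E,F,G,H} → run A
t=11: ready={A,B,E,F,G,H} → run A
t=12: ready={B,E,F,G,H} → run B
t=13: ready={B,E,F,G,H} → run B
t=14: ready={B,E,F,G,H} → run B
t=15: ready={B,E,F,G,H} → run B
t=16: ready={B,E,F,G,H} → run B
t=17: ready={B,E,F,G,H} → run B
t=18: ready={B,E,F,G,H} → run B
t=19: ready={B,E,F,G,H} → run B
t=20: ready={E,F,G,H} → run F
t=21: ready={E,F,G,H} → run F
t=22: ready={E,F,G,H} → run F
t=23: ready={E,F,G,H} → run F
t=24: ready={E,F,G,H} → run F
t=25: ready={E,F,G,H} → run F
t=26: ready={E,F,G,H} → run F
t=27: ready={E,F,G,H} → run F
t=28: ready={E,G,H} → run H
t=29: ready={E,G,H} → run H
t=30: ready={E,G,H} → run H
t=31: ready={E,G,H} → run H
t=32: ready={E,G,H} → run H
t=33: ready={E,G,H} → run H
t=34: ready={E,G,H} → run H
t=35: ready={E,G} → run E
t=36: ready={E,G} → run E
t=37: ready={G} → run G
t=38: ready={G} → run G
t=39: ready={G} → run G
t=40: ready={G} → run G
t=41: (idle)
t=42: (idle)
t=43: (idle)
t=44: (idle)
t=45: (idle)
t=46: (idle)
t=47: (idle)
t=48: (idle)

running at tick 40 = G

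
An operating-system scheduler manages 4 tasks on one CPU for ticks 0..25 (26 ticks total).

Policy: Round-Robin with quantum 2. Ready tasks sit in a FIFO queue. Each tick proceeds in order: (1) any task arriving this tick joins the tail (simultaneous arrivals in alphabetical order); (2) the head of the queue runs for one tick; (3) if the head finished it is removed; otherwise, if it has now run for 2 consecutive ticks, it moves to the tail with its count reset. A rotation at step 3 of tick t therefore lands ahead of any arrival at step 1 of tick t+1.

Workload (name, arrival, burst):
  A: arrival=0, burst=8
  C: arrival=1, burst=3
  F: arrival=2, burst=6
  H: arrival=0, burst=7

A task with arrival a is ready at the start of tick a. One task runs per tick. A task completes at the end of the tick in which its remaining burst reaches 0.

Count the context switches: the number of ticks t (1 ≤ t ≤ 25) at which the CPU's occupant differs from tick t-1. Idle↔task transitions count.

t=0: queue=[A,H] q_used=0 → run A
t=1: queue=[A,H,C] q_used=1 → run A
t=2: queue=[H,C,A,F] q_used=0 → run H
t=3: queue=[H,C,A,F] q_used=1 → run H
t=4: queue=[C,A,F,H] q_used=0 → run C
t=5: queue=[C,A,F,H] q_used=1 → run C
t=6: queue=[A,F,H,C] q_used=0 → run A
t=7: queue=[A,F,H,C] q_used=1 → run A
t=8: queue=[F,H,C,A] q_used=0 → run F
t=9: queue=[F,H,C,A] q_used=1 → run F
t=10: queue=[H,C,A,F] q_used=0 → run H
t=11: queue=[H,C,A,F] q_used=1 → run H
t=12: queue=[C,A,F,H] q_used=0 → run C
t=13: queue=[A,F,H] q_used=0 → run A
t=14: queue=[A,F,H] q_used=1 → run A
t=15: queue=[F,H,A] q_used=0 → run F
t=16: queue=[F,H,A] q_used=1 → run F
t=17: queue=[H,A,F] q_used=0 → run H
t=18: queue=[H,A,F] q_used=1 → run H
t=19: queue=[A,F,H] q_used=0 → run A
t=20: queue=[A,F,H] q_used=1 → run A
t=21: queue=[F,H] q_used=0 → run F
t=22: queue=[F,H] q_used=1 → run F
t=23: queue=[H] q_used=0 → run H
t=24: (idle)
t=25: (idle)

context switches = 13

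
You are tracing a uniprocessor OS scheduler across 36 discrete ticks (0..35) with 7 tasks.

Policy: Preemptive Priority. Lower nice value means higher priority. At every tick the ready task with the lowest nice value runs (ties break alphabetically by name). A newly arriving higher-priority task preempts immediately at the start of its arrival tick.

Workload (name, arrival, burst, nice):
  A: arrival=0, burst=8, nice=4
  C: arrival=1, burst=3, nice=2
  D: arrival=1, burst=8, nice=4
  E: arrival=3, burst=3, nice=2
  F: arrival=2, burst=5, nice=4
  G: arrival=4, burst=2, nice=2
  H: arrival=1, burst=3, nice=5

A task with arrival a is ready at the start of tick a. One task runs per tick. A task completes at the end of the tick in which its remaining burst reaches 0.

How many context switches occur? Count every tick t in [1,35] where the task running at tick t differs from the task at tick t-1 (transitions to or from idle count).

context switches = 8

t=0: ready={A} → run A
t=1: ready={A,C,D,H} → run C
t=2: ready={A,C,D,F,H} → run C
t=3: ready={A,C,D,E,F,H} → run C
t=4: ready={A,D,E,F,G,H} → run E
t=5: ready={A,D,E,F,G,H} → run E
t=6: ready={A,D,E,F,G,H} → run E
t=7: ready={A,D,F,G,H} → run G
t=8: ready={A,D,F,G,H} → run G
t=9: ready={A,D,F,H} → run A
t=10: ready={A,D,F,H} → run A
t=11: ready={A,D,F,H} → run A
t=12: ready={A,D,F,H} → run A
t=13: ready={A,D,F,H} → run A
t=14: ready={A,D,F,H} → run A
t=15: ready={A,D,F,H} → run A
t=16: ready={D,F,H} → run D
t=17: ready={D,F,H} → run D
t=18: ready={D,F,H} → run D
t=19: ready={D,F,H} → run D
t=20: ready={D,F,H} → run D
t=21: ready={D,F,H} → run D
t=22: ready={D,F,H} → run D
t=23: ready={D,F,H} → run D
t=24: ready={F,H} → run F
t=25: ready={F,H} → run F
t=26: ready={F,H} → run F
t=27: ready={F,H} → run F
t=28: ready={F,H} → run F
t=29: ready={H} → run H
t=30: ready={H} → run H
t=31: ready={H} → run H
t=32: (idle)
t=33: (idle)
t=34: (idle)
t=35: (idle)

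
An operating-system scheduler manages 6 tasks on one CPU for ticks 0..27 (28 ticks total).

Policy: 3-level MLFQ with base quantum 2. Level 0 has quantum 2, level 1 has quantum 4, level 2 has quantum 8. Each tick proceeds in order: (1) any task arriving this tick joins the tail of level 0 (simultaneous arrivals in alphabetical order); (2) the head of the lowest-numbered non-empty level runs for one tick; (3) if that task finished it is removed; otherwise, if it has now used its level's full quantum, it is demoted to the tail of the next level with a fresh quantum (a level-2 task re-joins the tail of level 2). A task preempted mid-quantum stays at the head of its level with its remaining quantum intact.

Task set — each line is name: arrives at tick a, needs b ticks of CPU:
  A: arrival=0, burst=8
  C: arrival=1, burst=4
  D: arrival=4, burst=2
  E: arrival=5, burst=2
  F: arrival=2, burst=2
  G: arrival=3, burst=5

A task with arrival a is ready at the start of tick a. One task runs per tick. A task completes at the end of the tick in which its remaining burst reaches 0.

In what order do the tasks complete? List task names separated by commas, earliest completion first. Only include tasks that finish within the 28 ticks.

completion order = F, D, E, C, G, A

t=0: L0/L1/L2 = A/-/- → run A
t=1: L0/L1/L2 = AC/-/- → run A
t=2: L0/L1/L2 = CF/A/- → run C
t=3: L0/L1/L2 = CFG/A/- → run C
t=4: L0/L1/L2 = FGD/AC/- → run F
t=5: L0/L1/L2 = FGDE/AC/- → run F
t=6: L0/L1/L2 = GDE/AC/- → run G
t=7: L0/L1/L2 = GDE/AC/- → run G
t=8: L0/L1/L2 = DE/ACG/- → run D
t=9: L0/L1/L2 = DE/ACG/- → run D
t=10: L0/L1/L2 = E/ACG/- → run E
t=11: L0/L1/L2 = E/ACG/- → run E
t=12: L0/L1/L2 = -/ACG/- → run A
t=13: L0/L1/L2 = -/ACG/- → run A
t=14: L0/L1/L2 = -/ACG/- → run A
t=15: L0/L1/L2 = -/ACG/- → run A
t=16: L0/L1/L2 = -/CG/A → run C
t=17: L0/L1/L2 = -/CG/A → run C
t=18: L0/L1/L2 = -/G/A → run G
t=19: L0/L1/L2 = -/G/A → run G
t=20: L0/L1/L2 = -/G/A → run G
t=21: L0/L1/L2 = -/-/A → run A
t=22: L0/L1/L2 = -/-/A → run A
t=23: (idle)
t=24: (idle)
t=25: (idle)
t=26: (idle)
t=27: (idle)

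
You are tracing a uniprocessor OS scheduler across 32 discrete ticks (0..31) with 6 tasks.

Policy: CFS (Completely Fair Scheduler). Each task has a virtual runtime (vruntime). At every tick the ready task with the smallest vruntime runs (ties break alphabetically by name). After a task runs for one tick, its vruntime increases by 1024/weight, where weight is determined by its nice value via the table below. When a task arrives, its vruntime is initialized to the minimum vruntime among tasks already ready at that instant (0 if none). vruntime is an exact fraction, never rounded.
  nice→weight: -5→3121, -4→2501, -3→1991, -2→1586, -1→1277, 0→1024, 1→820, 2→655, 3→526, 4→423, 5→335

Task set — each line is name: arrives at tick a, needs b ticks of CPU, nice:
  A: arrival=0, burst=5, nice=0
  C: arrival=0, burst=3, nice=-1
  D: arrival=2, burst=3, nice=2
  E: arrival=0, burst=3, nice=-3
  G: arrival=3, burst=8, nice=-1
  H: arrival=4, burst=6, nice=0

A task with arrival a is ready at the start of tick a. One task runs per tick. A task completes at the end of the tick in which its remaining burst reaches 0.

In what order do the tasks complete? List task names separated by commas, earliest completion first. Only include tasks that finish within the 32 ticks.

completion order = E, C, D, A, H, G

t=0: vr[A=0 C=0 E=0] → run A
t=1: vr[A=1 C=0 E=0] → run C
t=2: vr[A=1 C=1024/1277 D=0 E=0] → run D
t=3: vr[A=1 C=1024/1277 D=1024/655 E=0 G=0] → run E
t=4: vr[A=1 C=1024/1277 D=1024/655 E=1024/1991 G=0 H=0] → run G
t=5: vr[A=1 C=1024/1277 D=1024/655 E=1024/1991 G=1024/1277 H=0] → run H
t=6: vr[A=1 C=1024/1277 D=1024/655 E=1024/1991 G=1024/1277 H=1] → run E
t=7: vr[A=1 C=1024/1277 D=1024/655 E=2048/1991 G=1024/1277 H=1] → run C
t=8: vr[A=1 C=2048/1277 D=1024/655 E=2048/1991 G=1024/1277 H=1] → run G
t=9: vr[A=1 C=2048/1277 D=1024/655 E=2048/1991 G=2048/1277 H=1] → run A
t=10: vr[A=2 C=2048/1277 D=1024/655 E=2048/1991 G=2048/1277 H=1] → run H
t=11: vr[A=2 C=2048/1277 D=1024/655 E=2048/1991 G=2048/1277 H=2] → run E
t=12: vr[A=2 C=2048/1277 D=1024/655 G=2048/1277 H=2] → run D
t=13: vr[A=2 C=2048/1277 D=2048/655 G=2048/1277 H=2] → run C
t=14: vr[A=2 D=2048/655 G=2048/1277 H=2] → run G
t=15: vr[A=2 D=2048/655 G=3072/1277 H=2] → run A
t=16: vr[A=3 D=2048/655 G=3072/1277 H=2] → run H
t=17: vr[A=3 D=2048/655 G=3072/1277 H=3] → run G
t=18: vr[A=3 D=2048/655 G=4096/1277 H=3] → run A
t=19: vr[A=4 D=2048/655 G=4096/1277 H=3] → run H
t=20: vr[A=4 D=2048/655 G=4096/1277 H=4] → run D
t=21: vr[A=4 G=4096/1277 H=4] → run G
t=22: vr[A=4 G=5120/1277 H=4] → run A
t=23: vr[G=5120/1277 H=4] → run H
t=24: vr[G=5120/1277 H=5] → run G
t=25: vr[G=6144/1277 H=5] → run G
t=26: vr[G=7168/1277 H=5] → run H
t=27: vr[G=7168/1277] → run G
t=28: (idle)
t=29: (idle)
t=30: (idle)
t=31: (idle)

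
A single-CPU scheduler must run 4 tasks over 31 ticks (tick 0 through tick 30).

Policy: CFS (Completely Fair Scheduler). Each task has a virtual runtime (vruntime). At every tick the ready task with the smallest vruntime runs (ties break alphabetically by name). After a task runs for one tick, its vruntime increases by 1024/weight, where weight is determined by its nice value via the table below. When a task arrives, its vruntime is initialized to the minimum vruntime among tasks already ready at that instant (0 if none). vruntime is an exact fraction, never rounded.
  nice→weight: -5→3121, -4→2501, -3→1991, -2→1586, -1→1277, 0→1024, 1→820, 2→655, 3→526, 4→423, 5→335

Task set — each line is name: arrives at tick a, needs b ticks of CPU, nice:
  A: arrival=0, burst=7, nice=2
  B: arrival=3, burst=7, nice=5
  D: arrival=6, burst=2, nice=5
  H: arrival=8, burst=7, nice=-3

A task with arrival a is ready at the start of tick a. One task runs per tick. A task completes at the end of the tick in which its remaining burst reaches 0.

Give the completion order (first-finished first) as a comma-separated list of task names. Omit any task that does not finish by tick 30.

t=0: vr[A=0] → run A
t=1: vr[A=1024/655] → run A
t=2: vr[A=2048/655] → run A
t=3: vr[A=3072/655 B=3072/655] → run A
t=4: vr[A=4096/655 B=3072/655] → run B
t=5: vr[A=4096/655 B=339968/43885] → run A
t=6: vr[A=1024/131 B=339968/43885 D=339968/43885] → run B
t=7: vr[A=1024/131 B=474112/43885 D=339968/43885] → run D
t=8: vr[A=1024/131 B=474112/43885 D=474112/43885 H=1024/131] → run A
t=9: vr[A=6144/655 B=474112/43885 D=474112/43885 H=1024/131] → run H
t=10: vr[A=6144/655 B=474112/43885 D=474112/43885 H=2172928/260821] → run H
t=11: vr[A=6144/655 B=474112/43885 D=474112/43885 H=2307072/260821] → run H
t=12: vr[A=6144/655 B=474112/43885 D=474112/43885 H=2441216/260821] → run H
t=13: vr[A=6144/655 B=474112/43885 D=474112/43885 H=2575360/260821] → run A
t=14: vr[B=474112/43885 D=474112/43885 H=2575360/260821] → run H
t=15: vr[B=474112/43885 D=474112/43885 H=2709504/260821] → run H
t=16: vr[B=474112/43885 D=474112/43885 H=2843648/260821] → run B
t=17: vr[B=608256/43885 D=474112/43885 H=2843648/260821] → run D
t=18: vr[B=608256/43885 H=2843648/260821] → run H
t=19: vr[B=608256/43885] → run B
t=20: vr[B=148480/8777] → run B
t=21: vr[B=876544/43885] → run B
t=22: vr[B=1010688/43885] → run B
t=23: (idle)
t=24: (idle)
t=25: (idle)
t=26: (idle)
t=27: (idle)
t=28: (idle)
t=29: (idle)
t=30: (idle)

completion order = A, D, H, B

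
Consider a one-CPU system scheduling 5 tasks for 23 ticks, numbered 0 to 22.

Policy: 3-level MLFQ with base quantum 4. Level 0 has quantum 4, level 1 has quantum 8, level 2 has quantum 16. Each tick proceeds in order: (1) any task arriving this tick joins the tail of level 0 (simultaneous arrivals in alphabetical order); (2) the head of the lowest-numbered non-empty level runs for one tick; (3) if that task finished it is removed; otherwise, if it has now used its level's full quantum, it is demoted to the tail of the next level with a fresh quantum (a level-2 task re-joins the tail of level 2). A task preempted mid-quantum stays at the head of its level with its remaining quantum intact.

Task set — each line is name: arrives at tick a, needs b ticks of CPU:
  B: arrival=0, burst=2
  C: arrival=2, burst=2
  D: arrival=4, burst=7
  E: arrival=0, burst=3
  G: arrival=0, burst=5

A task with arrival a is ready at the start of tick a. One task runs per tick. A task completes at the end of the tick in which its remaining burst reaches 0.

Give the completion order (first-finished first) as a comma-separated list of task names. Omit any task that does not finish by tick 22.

t=0: L0/L1/L2 = BEG/-/- → run B
t=1: L0/L1/L2 = BEG/-/- → run B
t=2: L0/L1/L2 = EGC/-/- → run E
t=3: L0/L1/L2 = EGC/-/- → run E
t=4: L0/L1/L2 = EGCD/-/- → run E
t=5: L0/L1/L2 = GCD/-/- → run G
t=6: L0/L1/L2 = GCD/-/- → run G
t=7: L0/L1/L2 = GCD/-/- → run G
t=8: L0/L1/L2 = GCD/-/- → run G
t=9: L0/L1/L2 = CD/G/- → run C
t=10: L0/L1/L2 = CD/G/- → run C
t=11: L0/L1/L2 = D/G/- → run D
t=12: L0/L1/L2 = D/G/- → run D
t=13: L0/L1/L2 = D/G/- → run D
t=14: L0/L1/L2 = D/G/- → run D
t=15: L0/L1/L2 = -/GD/- → run G
t=16: L0/L1/L2 = -/D/- → run D
t=17: L0/L1/L2 = -/D/- → run D
t=18: L0/L1/L2 = -/D/- → run D
t=19: (idle)
t=20: (idle)
t=21: (idle)
t=22: (idle)

completion order = B, E, C, G, D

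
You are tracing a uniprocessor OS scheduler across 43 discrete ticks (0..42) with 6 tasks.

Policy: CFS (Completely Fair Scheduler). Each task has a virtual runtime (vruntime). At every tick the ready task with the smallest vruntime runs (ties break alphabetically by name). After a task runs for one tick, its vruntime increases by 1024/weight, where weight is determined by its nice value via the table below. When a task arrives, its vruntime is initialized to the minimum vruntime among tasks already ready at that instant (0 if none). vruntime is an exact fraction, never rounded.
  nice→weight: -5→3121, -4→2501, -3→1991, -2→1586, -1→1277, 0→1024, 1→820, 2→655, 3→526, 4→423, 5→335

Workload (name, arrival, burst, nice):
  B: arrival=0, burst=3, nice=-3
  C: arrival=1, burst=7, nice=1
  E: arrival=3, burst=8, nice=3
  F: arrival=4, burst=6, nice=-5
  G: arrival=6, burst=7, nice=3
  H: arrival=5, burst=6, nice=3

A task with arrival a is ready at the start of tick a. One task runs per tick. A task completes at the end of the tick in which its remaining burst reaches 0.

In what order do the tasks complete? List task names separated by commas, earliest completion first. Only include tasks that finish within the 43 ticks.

completion order = B, F, C, H, G, E

t=0: vr[B=0] → run B
t=1: vr[B=1024/1991 C=1024/1991] → run B
t=2: vr[B=2048/1991 C=1024/1991] → run C
t=3: vr[B=2048/1991 C=719616/408155 E=2048/1991] → run B
t=4: vr[C=719616/408155 E=2048/1991 F=2048/1991] → run E
t=5: vr[C=719616/408155 E=1558016/523633 F=2048/1991 H=2048/1991] → run F
t=6: vr[C=719616/408155 E=1558016/523633 F=8430592/6213911 G=2048/1991 H=2048/1991] → run G
t=7: vr[C=719616/408155 E=1558016/523633 F=8430592/6213911 G=1558016/523633 H=2048/1991] → run H
t=8: vr[C=719616/408155 E=1558016/523633 F=8430592/6213911 G=1558016/523633 H=1558016/523633] → run F
t=9: vr[C=719616/408155 E=1558016/523633 F=10469376/6213911 G=1558016/523633 H=1558016/523633] → run F
t=10: vr[C=719616/408155 E=1558016/523633 F=12508160/6213911 G=1558016/523633 H=1558016/523633] → run C
t=11: vr[C=1229312/408155 E=1558016/523633 F=12508160/6213911 G=1558016/523633 H=1558016/523633] → run F
t=12: vr[C=1229312/408155 E=1558016/523633 F=14546944/6213911 G=1558016/523633 H=1558016/523633] → run F
t=13: vr[C=1229312/408155 E=1558016/523633 F=16585728/6213911 G=1558016/523633 H=1558016/523633] → run F
t=14: vr[C=1229312/408155 E=1558016/523633 G=1558016/523633 H=1558016/523633] → run E
t=15: vr[C=1229312/408155 E=2577408/523633 G=1558016/523633 H=1558016/523633] → run G
t=16: vr[C=1229312/408155 E=2577408/523633 G=2577408/523633 H=1558016/523633] → run H
t=17: vr[C=1229312/408155 E=2577408/523633 G=2577408/523633 H=2577408/523633] → run C
t=18: vr[C=1739008/408155 E=2577408/523633 G=2577408/523633 H=2577408/523633] → run C
t=19: vr[C=2248704/408155 E=2577408/523633 G=2577408/523633 H=2577408/523633] → run E
t=20: vr[C=2248704/408155 E=3596800/523633 G=2577408/523633 H=2577408/523633] → run G
t=21: vr[C=2248704/408155 E=3596800/523633 G=3596800/523633 H=2577408/523633] → run H
t=22: vr[C=2248704/408155 E=3596800/523633 G=3596800/523633 H=3596800/523633] → run C
t=23: vr[C=551680/81631 E=3596800/523633 G=3596800/523633 H=3596800/523633] → run C
t=24: vr[C=3268096/408155 E=3596800/523633 G=3596800/523633 H=3596800/523633] → run E
t=25: vr[C=3268096/408155 E=4616192/523633 G=3596800/523633 H=3596800/523633] → run G
t=26: vr[C=3268096/408155 E=4616192/523633 G=4616192/523633 H=3596800/523633] → run H
t=27: vr[C=3268096/408155 E=4616192/523633 G=4616192/523633 H=4616192/523633] → run C
t=28: vr[E=4616192/523633 G=4616192/523633 H=4616192/523633] → run E
t=29: vr[E=5635584/523633 G=4616192/523633 H=4616192/523633] → run G
t=30: vr[E=5635584/523633 G=5635584/523633 H=4616192/523633] → run H
t=31: vr[E=5635584/523633 G=5635584/523633 H=5635584/523633] → run E
t=32: vr[E=6654976/523633 G=5635584/523633 H=5635584/523633] → run G
t=33: vr[E=6654976/523633 G=6654976/523633 H=5635584/523633] → run H
t=34: vr[E=6654976/523633 G=6654976/523633] → run E
t=35: vr[E=7674368/523633 G=6654976/523633] → run G
t=36: vr[E=7674368/523633] → run E
t=37: (idle)
t=38: (idle)
t=39: (idle)
t=40: (idle)
t=41: (idle)
t=42: (idle)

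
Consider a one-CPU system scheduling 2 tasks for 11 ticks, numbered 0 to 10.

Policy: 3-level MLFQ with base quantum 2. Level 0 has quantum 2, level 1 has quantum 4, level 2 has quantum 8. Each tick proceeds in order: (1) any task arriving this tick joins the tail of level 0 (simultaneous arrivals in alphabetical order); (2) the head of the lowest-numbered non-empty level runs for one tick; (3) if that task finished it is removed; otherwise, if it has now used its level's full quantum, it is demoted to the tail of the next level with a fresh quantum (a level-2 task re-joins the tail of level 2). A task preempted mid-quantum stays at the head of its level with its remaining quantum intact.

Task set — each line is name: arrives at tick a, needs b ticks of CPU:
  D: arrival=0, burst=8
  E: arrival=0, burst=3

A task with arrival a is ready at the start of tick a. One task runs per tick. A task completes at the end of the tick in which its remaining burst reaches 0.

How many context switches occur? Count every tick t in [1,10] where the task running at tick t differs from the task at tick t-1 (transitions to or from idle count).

t=0: L0/L1/L2 = DE/-/- → run D
t=1: L0/L1/L2 = DE/-/- → run D
t=2: L0/L1/L2 = E/D/- → run E
t=3: L0/L1/L2 = E/D/- → run E
t=4: L0/L1/L2 = -/DE/- → run D
t=5: L0/L1/L2 = -/DE/- → run D
t=6: L0/L1/L2 = -/DE/- → run D
t=7: L0/L1/L2 = -/DE/- → run D
t=8: L0/L1/L2 = -/E/D → run E
t=9: L0/L1/L2 = -/-/D → run D
t=10: L0/L1/L2 = -/-/D → run D

context switches = 4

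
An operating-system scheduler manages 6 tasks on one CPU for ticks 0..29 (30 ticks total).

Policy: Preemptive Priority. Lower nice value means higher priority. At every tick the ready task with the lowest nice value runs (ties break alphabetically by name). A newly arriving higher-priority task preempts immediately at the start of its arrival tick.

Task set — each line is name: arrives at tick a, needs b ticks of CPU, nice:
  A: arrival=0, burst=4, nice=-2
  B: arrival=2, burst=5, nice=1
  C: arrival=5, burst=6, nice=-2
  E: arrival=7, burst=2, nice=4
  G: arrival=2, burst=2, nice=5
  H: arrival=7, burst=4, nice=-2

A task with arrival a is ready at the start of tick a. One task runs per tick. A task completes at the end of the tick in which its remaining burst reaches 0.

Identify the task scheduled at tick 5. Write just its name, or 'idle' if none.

t=0: ready={A} → run A
t=1: ready={A} → run A
t=2: ready={A,B,G} → run A
t=3: ready={A,B,G} → run A
t=4: ready={B,G} → run B
t=5: ready={B,C,G} → run C
t=6: ready={B,C,G} → run C
t=7: ready={B,C,E,G,H} → run C
t=8: ready={B,C,E,G,H} → run C
t=9: ready={B,C,E,G,H} → run C
t=10: ready={B,C,E,G,H} → run C
t=11: ready={B,E,G,H} → run H
t=12: ready={B,E,G,H} → run H
t=13: ready={B,E,G,H} → run H
t=14: ready={B,E,G,H} → run H
t=15: ready={B,E,G} → run B
t=16: ready={B,E,G} → run B
t=17: ready={B,E,G} → run B
t=18: ready={B,E,G} → run B
t=19: ready={E,G} → run E
t=20: ready={E,G} → run E
t=21: ready={G} → run G
t=22: ready={G} → run G
t=23: (idle)
t=24: (idle)
t=25: (idle)
t=26: (idle)
t=27: (idle)
t=28: (idle)
t=29: (idle)

running at tick 5 = C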